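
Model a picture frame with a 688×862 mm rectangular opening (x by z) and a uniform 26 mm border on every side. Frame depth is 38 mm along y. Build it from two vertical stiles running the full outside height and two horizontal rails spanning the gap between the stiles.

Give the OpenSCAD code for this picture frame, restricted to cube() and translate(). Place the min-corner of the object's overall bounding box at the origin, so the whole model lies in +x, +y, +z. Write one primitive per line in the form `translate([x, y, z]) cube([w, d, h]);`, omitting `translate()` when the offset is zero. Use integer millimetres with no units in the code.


cube([26, 38, 914]);
translate([714, 0, 0]) cube([26, 38, 914]);
translate([26, 0, 0]) cube([688, 38, 26]);
translate([26, 0, 888]) cube([688, 38, 26]);


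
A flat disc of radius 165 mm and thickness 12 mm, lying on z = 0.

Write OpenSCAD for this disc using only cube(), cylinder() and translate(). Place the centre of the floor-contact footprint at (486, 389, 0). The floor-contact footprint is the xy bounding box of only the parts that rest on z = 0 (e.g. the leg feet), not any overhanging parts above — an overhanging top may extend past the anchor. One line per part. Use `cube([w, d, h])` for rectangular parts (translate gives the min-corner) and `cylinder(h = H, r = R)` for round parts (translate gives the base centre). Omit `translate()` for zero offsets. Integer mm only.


translate([486, 389, 0]) cylinder(h = 12, r = 165);


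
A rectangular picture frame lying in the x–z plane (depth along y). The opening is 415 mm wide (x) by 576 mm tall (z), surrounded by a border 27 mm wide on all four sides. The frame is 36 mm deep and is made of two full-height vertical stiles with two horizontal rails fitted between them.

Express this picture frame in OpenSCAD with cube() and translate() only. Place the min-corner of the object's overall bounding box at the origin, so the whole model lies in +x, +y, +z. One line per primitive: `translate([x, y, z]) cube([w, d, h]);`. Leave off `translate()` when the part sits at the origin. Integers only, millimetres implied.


cube([27, 36, 630]);
translate([442, 0, 0]) cube([27, 36, 630]);
translate([27, 0, 0]) cube([415, 36, 27]);
translate([27, 0, 603]) cube([415, 36, 27]);


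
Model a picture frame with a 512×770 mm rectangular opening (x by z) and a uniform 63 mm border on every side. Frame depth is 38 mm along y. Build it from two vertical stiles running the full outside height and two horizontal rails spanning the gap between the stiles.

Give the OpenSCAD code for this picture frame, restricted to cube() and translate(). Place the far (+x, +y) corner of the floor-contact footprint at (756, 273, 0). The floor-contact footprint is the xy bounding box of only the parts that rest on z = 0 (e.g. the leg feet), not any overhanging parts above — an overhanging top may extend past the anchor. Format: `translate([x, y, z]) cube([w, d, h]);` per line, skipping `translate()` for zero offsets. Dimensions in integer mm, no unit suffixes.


translate([118, 235, 0]) cube([63, 38, 896]);
translate([693, 235, 0]) cube([63, 38, 896]);
translate([181, 235, 0]) cube([512, 38, 63]);
translate([181, 235, 833]) cube([512, 38, 63]);


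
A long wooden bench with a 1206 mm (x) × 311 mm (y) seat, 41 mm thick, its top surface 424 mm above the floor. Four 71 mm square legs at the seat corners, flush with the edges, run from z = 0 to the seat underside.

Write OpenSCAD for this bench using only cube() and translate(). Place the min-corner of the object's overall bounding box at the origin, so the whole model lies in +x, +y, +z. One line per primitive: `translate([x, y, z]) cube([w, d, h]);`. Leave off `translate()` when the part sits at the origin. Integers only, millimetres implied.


translate([0, 0, 383]) cube([1206, 311, 41]);
cube([71, 71, 383]);
translate([0, 240, 0]) cube([71, 71, 383]);
translate([1135, 0, 0]) cube([71, 71, 383]);
translate([1135, 240, 0]) cube([71, 71, 383]);


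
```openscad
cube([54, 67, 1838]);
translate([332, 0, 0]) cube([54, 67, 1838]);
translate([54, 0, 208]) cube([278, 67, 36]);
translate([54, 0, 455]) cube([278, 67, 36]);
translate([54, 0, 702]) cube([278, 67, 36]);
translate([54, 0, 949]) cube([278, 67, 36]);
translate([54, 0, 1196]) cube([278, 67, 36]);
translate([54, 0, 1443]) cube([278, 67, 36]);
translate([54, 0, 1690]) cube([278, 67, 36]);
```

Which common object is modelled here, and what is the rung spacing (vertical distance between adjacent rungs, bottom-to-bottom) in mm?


A ladder. The rung spacing is 247 mm.

Two tall 54×67 posts with 7 short bars between them — a ladder. Adjacent rungs sit at z = 208 and z = 455, so the spacing is 455 − 208 = 247 mm.


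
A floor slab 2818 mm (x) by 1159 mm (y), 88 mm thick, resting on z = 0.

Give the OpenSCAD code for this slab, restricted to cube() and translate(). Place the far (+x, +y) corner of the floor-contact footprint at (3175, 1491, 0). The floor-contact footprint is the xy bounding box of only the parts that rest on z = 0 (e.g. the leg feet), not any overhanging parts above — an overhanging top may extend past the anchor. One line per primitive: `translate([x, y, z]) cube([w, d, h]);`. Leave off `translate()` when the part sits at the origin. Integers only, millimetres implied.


translate([357, 332, 0]) cube([2818, 1159, 88]);


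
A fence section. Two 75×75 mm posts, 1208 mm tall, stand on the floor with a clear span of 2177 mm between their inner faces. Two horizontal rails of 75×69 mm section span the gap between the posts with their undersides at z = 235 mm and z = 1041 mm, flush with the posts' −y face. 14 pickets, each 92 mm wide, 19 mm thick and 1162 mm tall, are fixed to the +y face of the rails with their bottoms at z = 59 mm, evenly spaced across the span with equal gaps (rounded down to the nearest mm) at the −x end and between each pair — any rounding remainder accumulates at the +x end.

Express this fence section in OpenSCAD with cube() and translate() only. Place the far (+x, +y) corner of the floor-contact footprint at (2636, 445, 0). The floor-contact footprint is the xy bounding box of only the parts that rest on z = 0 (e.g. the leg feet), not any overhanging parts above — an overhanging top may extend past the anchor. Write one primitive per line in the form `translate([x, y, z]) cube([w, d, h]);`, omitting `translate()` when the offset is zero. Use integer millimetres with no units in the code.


translate([309, 370, 0]) cube([75, 75, 1208]);
translate([2561, 370, 0]) cube([75, 75, 1208]);
translate([384, 370, 235]) cube([2177, 75, 69]);
translate([384, 370, 1041]) cube([2177, 75, 69]);
translate([443, 445, 59]) cube([92, 19, 1162]);
translate([594, 445, 59]) cube([92, 19, 1162]);
translate([745, 445, 59]) cube([92, 19, 1162]);
translate([896, 445, 59]) cube([92, 19, 1162]);
translate([1047, 445, 59]) cube([92, 19, 1162]);
translate([1198, 445, 59]) cube([92, 19, 1162]);
translate([1349, 445, 59]) cube([92, 19, 1162]);
translate([1500, 445, 59]) cube([92, 19, 1162]);
translate([1651, 445, 59]) cube([92, 19, 1162]);
translate([1802, 445, 59]) cube([92, 19, 1162]);
translate([1953, 445, 59]) cube([92, 19, 1162]);
translate([2104, 445, 59]) cube([92, 19, 1162]);
translate([2255, 445, 59]) cube([92, 19, 1162]);
translate([2406, 445, 59]) cube([92, 19, 1162]);


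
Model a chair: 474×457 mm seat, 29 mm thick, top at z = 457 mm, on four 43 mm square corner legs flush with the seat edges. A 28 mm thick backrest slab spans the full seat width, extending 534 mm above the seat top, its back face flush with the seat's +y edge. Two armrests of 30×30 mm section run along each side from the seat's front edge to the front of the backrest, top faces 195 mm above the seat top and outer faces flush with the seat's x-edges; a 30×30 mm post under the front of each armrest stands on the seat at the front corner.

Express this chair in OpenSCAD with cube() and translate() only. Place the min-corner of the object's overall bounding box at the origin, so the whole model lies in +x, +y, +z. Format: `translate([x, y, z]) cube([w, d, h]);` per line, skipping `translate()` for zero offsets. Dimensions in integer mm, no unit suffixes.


translate([0, 0, 428]) cube([474, 457, 29]);
cube([43, 43, 428]);
translate([431, 0, 0]) cube([43, 43, 428]);
translate([0, 414, 0]) cube([43, 43, 428]);
translate([431, 414, 0]) cube([43, 43, 428]);
translate([0, 429, 457]) cube([474, 28, 534]);
translate([0, 0, 622]) cube([30, 429, 30]);
translate([444, 0, 622]) cube([30, 429, 30]);
translate([0, 0, 457]) cube([30, 30, 165]);
translate([444, 0, 457]) cube([30, 30, 165]);


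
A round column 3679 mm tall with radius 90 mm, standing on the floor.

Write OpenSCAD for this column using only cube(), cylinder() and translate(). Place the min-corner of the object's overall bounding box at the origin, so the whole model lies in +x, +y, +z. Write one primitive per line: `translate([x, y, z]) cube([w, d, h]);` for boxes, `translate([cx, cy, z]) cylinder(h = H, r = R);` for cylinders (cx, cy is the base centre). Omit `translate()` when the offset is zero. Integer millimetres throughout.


translate([90, 90, 0]) cylinder(h = 3679, r = 90);


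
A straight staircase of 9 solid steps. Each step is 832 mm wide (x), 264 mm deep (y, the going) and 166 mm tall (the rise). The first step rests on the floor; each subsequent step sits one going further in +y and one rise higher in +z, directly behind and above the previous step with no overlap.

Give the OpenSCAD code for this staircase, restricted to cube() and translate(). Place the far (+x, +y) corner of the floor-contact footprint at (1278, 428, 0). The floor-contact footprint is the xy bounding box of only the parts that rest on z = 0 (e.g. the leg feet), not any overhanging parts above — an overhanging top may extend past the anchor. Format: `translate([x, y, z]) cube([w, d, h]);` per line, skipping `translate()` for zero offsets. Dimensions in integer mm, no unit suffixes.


translate([446, 164, 0]) cube([832, 264, 166]);
translate([446, 428, 166]) cube([832, 264, 166]);
translate([446, 692, 332]) cube([832, 264, 166]);
translate([446, 956, 498]) cube([832, 264, 166]);
translate([446, 1220, 664]) cube([832, 264, 166]);
translate([446, 1484, 830]) cube([832, 264, 166]);
translate([446, 1748, 996]) cube([832, 264, 166]);
translate([446, 2012, 1162]) cube([832, 264, 166]);
translate([446, 2276, 1328]) cube([832, 264, 166]);


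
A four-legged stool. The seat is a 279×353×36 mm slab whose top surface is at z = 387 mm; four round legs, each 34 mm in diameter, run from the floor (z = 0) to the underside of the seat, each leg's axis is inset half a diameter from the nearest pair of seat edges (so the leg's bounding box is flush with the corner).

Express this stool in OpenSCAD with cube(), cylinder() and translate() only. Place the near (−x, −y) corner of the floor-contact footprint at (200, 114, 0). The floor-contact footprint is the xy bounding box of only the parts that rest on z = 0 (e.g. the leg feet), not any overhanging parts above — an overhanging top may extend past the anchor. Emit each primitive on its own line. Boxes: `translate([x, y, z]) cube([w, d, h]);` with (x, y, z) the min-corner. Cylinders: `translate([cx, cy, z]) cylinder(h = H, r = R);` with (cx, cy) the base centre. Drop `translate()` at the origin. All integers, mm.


translate([200, 114, 351]) cube([279, 353, 36]);
translate([217, 131, 0]) cylinder(h = 351, r = 17);
translate([462, 131, 0]) cylinder(h = 351, r = 17);
translate([217, 450, 0]) cylinder(h = 351, r = 17);
translate([462, 450, 0]) cylinder(h = 351, r = 17);


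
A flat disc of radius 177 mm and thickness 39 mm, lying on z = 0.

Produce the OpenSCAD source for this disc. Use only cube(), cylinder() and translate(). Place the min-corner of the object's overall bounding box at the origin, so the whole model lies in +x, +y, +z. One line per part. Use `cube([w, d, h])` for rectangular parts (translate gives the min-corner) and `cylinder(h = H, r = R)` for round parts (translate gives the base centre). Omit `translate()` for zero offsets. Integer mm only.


translate([177, 177, 0]) cylinder(h = 39, r = 177);


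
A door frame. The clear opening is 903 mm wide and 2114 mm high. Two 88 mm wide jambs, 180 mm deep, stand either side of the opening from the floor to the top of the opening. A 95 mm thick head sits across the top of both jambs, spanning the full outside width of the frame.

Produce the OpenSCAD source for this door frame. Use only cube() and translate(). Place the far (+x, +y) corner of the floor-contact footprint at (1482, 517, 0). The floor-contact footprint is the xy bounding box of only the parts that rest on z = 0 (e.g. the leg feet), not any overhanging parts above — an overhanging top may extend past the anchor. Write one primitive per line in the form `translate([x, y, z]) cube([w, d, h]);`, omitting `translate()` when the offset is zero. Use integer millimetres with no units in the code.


translate([403, 337, 0]) cube([88, 180, 2114]);
translate([1394, 337, 0]) cube([88, 180, 2114]);
translate([403, 337, 2114]) cube([1079, 180, 95]);


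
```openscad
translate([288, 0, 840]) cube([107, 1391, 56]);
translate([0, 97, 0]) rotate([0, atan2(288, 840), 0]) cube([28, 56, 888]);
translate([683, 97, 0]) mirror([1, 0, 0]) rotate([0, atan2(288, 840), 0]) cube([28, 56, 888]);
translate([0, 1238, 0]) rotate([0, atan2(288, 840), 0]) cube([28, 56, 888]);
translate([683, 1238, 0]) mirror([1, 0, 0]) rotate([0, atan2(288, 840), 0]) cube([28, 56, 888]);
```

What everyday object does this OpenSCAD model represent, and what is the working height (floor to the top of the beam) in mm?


A sawhorse. The overall height is 896 mm.

A beam across two mirrored pairs of raked legs — a sawhorse. The beam's underside is at z = 840 (matching the legs' vertical rise in atan2(288, 840)) and the beam is 56 mm tall, so its top is at 840 + 56 = 896 mm. The raked legs top out at the beam's underside, so that is the highest point.


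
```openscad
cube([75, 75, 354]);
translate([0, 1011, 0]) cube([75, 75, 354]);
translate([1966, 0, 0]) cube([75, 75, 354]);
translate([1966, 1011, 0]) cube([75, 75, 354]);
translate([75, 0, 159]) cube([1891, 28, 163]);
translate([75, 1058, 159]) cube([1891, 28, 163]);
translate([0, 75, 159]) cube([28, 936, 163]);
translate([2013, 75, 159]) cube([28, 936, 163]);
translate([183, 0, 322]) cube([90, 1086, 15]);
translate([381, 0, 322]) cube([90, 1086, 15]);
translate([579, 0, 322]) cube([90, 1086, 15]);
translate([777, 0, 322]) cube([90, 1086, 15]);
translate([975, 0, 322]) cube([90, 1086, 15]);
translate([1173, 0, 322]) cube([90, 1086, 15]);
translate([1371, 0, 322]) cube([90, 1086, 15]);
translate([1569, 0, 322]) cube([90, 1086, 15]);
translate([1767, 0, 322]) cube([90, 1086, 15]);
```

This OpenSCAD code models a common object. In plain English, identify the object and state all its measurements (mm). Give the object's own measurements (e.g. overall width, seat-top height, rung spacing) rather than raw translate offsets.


A bed frame 2041 mm long (x) by 1086 mm wide (y). Four 75×75 mm corner posts, 354 mm tall, at the corners of the footprint. Four rails of 28 mm thickness and 163 mm height run between adjacent posts with their undersides at z = 159 mm, their outer faces flush with the outside of the frame (the two x-running rails run between the posts' inner faces; the two y-running rails run between the posts' inner faces). 9 slats, each 90 mm wide (x) and 15 mm thick, lie across the top of the two x-running rails, running the full 1086 mm width of the frame in y; along x they sit between the end posts with a 108 mm gap after the −x posts and between neighbouring slats, leaving 109 mm before the +x posts.


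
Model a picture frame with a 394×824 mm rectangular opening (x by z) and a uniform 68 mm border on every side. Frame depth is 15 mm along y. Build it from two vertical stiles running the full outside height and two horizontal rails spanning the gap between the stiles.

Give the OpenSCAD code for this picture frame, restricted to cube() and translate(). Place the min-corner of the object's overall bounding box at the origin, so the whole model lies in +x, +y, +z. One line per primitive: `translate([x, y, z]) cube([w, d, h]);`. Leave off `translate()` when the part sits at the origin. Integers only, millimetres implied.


cube([68, 15, 960]);
translate([462, 0, 0]) cube([68, 15, 960]);
translate([68, 0, 0]) cube([394, 15, 68]);
translate([68, 0, 892]) cube([394, 15, 68]);


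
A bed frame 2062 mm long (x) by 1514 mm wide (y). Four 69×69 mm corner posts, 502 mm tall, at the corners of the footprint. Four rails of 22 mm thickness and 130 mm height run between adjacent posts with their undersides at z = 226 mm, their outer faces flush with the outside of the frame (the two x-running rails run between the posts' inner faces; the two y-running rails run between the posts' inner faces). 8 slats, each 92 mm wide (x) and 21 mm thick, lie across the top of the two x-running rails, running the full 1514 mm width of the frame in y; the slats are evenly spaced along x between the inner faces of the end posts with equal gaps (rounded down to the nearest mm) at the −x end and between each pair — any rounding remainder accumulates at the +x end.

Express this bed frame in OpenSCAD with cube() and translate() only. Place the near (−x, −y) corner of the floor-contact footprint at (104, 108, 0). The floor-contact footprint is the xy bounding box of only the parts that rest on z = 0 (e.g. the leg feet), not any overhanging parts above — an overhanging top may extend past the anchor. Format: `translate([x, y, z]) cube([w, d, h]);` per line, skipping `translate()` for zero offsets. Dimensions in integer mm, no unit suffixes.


translate([104, 108, 0]) cube([69, 69, 502]);
translate([104, 1553, 0]) cube([69, 69, 502]);
translate([2097, 108, 0]) cube([69, 69, 502]);
translate([2097, 1553, 0]) cube([69, 69, 502]);
translate([173, 108, 226]) cube([1924, 22, 130]);
translate([173, 1600, 226]) cube([1924, 22, 130]);
translate([104, 177, 226]) cube([22, 1376, 130]);
translate([2144, 177, 226]) cube([22, 1376, 130]);
translate([305, 108, 356]) cube([92, 1514, 21]);
translate([529, 108, 356]) cube([92, 1514, 21]);
translate([753, 108, 356]) cube([92, 1514, 21]);
translate([977, 108, 356]) cube([92, 1514, 21]);
translate([1201, 108, 356]) cube([92, 1514, 21]);
translate([1425, 108, 356]) cube([92, 1514, 21]);
translate([1649, 108, 356]) cube([92, 1514, 21]);
translate([1873, 108, 356]) cube([92, 1514, 21]);


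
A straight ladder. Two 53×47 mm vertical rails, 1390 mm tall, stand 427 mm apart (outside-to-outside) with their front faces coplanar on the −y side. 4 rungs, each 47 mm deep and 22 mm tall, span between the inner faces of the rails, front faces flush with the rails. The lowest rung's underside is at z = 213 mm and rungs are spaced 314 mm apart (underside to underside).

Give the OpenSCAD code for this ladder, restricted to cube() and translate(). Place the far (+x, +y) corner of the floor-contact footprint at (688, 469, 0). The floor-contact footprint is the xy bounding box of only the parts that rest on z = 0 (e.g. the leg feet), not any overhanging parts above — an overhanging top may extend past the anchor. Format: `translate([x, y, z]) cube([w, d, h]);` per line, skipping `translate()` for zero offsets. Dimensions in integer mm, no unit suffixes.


translate([261, 422, 0]) cube([53, 47, 1390]);
translate([635, 422, 0]) cube([53, 47, 1390]);
translate([314, 422, 213]) cube([321, 47, 22]);
translate([314, 422, 527]) cube([321, 47, 22]);
translate([314, 422, 841]) cube([321, 47, 22]);
translate([314, 422, 1155]) cube([321, 47, 22]);


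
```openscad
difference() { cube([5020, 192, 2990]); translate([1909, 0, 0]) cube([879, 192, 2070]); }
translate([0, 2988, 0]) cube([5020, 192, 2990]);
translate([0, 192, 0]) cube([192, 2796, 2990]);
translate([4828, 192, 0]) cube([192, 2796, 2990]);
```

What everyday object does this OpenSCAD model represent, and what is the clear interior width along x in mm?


A single room. The interior width is 4636 mm.

Four walls enclosing a rectangle with a door in the front wall — a room. Outside width 5020 minus two 192 mm walls gives 4636 mm.


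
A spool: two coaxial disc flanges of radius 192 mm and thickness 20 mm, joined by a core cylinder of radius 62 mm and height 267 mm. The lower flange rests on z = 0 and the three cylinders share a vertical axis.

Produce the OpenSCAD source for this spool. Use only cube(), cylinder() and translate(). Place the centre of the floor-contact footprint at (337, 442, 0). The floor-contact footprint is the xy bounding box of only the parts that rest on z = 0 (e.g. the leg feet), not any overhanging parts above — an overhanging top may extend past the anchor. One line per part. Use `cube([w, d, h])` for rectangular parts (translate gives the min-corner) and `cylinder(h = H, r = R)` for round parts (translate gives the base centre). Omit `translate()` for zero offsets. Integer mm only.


translate([337, 442, 0]) cylinder(h = 20, r = 192);
translate([337, 442, 20]) cylinder(h = 267, r = 62);
translate([337, 442, 287]) cylinder(h = 20, r = 192);


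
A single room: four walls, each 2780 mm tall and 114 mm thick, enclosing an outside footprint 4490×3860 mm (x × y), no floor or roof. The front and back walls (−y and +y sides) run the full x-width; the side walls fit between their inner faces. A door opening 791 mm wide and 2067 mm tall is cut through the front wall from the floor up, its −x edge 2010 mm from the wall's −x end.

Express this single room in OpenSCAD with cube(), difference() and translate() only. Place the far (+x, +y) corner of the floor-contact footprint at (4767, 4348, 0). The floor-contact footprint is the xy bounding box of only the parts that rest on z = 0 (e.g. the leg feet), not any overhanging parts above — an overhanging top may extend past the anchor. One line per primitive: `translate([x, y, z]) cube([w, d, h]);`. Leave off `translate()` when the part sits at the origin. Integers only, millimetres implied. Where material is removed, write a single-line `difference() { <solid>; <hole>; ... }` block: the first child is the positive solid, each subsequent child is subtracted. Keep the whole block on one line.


difference() { translate([277, 488, 0]) cube([4490, 114, 2780]); translate([2287, 488, 0]) cube([791, 114, 2067]); }
translate([277, 4234, 0]) cube([4490, 114, 2780]);
translate([277, 602, 0]) cube([114, 3632, 2780]);
translate([4653, 602, 0]) cube([114, 3632, 2780]);


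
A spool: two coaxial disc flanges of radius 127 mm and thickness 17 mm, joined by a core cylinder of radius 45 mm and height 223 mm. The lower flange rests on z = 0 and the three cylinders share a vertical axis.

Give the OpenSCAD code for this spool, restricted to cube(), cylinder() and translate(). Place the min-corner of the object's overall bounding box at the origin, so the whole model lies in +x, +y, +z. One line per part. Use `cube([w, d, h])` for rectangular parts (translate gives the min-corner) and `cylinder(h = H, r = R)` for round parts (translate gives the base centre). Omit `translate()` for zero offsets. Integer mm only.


translate([127, 127, 0]) cylinder(h = 17, r = 127);
translate([127, 127, 17]) cylinder(h = 223, r = 45);
translate([127, 127, 240]) cylinder(h = 17, r = 127);


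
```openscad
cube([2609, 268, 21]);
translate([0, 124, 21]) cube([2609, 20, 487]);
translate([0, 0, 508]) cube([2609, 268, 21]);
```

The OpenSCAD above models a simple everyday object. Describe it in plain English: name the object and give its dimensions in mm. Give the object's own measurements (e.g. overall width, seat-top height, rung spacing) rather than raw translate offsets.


An I-beam lying along x, 2609 mm long. Overall section height 529 mm. Two flanges 268 mm wide (y) and 21 mm thick, one on the floor and one at the top; a web 20 mm thick runs between them, centred on the flange width.


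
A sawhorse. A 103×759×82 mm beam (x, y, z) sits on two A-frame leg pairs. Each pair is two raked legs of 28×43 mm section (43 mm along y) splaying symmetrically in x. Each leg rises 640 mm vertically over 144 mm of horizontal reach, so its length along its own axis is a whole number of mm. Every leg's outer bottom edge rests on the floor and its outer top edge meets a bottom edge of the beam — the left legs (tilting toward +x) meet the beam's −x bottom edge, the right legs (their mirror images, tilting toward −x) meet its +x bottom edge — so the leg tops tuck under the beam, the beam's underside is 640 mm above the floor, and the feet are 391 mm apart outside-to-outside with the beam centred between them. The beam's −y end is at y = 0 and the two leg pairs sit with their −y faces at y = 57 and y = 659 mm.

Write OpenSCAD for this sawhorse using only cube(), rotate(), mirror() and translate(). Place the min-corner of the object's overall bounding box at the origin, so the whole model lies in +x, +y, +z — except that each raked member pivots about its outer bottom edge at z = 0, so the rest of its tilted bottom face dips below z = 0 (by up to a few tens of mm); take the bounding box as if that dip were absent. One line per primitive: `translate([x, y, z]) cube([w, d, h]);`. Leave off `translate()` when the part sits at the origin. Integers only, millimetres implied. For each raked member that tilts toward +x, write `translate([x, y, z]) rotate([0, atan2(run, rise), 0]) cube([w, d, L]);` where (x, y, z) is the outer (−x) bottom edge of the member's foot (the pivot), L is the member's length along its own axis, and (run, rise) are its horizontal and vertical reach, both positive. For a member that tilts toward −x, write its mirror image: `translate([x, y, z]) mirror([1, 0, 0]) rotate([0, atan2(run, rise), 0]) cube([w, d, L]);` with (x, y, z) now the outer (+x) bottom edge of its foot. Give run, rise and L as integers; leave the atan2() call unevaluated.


translate([144, 0, 640]) cube([103, 759, 82]);
translate([0, 57, 0]) rotate([0, atan2(144, 640), 0]) cube([28, 43, 656]);
translate([391, 57, 0]) mirror([1, 0, 0]) rotate([0, atan2(144, 640), 0]) cube([28, 43, 656]);
translate([0, 659, 0]) rotate([0, atan2(144, 640), 0]) cube([28, 43, 656]);
translate([391, 659, 0]) mirror([1, 0, 0]) rotate([0, atan2(144, 640), 0]) cube([28, 43, 656]);


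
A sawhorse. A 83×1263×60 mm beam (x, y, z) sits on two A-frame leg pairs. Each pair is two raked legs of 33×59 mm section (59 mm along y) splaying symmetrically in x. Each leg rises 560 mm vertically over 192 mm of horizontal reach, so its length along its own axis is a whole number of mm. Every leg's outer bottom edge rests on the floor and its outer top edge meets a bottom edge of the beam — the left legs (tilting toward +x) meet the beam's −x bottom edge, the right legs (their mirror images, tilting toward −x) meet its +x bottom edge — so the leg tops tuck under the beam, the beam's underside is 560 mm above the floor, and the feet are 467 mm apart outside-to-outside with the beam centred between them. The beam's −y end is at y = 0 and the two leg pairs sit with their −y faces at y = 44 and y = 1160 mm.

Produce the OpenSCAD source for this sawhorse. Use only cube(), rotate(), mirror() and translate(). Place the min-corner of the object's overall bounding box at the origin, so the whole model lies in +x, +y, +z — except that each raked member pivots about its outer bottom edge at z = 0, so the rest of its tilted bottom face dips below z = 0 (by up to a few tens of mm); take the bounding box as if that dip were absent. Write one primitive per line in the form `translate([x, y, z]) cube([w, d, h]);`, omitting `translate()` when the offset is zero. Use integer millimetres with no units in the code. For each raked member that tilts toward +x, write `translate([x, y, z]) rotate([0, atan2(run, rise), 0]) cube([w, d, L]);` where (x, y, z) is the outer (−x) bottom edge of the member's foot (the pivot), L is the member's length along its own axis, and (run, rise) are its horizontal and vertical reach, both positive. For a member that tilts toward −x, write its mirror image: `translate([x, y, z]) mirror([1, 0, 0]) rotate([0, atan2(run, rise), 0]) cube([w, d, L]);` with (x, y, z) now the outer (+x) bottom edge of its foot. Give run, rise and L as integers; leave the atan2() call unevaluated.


// leg length = √(192² + 560²) = 592
// right-leg outer foot x = 2·192 + 83 = 467
// beam min-corner = (192, 0, 560)
translate([192, 0, 560]) cube([83, 1263, 60]);
translate([0, 44, 0]) rotate([0, atan2(192, 560), 0]) cube([33, 59, 592]);
translate([467, 44, 0]) mirror([1, 0, 0]) rotate([0, atan2(192, 560), 0]) cube([33, 59, 592]);
translate([0, 1160, 0]) rotate([0, atan2(192, 560), 0]) cube([33, 59, 592]);
translate([467, 1160, 0]) mirror([1, 0, 0]) rotate([0, atan2(192, 560), 0]) cube([33, 59, 592]);


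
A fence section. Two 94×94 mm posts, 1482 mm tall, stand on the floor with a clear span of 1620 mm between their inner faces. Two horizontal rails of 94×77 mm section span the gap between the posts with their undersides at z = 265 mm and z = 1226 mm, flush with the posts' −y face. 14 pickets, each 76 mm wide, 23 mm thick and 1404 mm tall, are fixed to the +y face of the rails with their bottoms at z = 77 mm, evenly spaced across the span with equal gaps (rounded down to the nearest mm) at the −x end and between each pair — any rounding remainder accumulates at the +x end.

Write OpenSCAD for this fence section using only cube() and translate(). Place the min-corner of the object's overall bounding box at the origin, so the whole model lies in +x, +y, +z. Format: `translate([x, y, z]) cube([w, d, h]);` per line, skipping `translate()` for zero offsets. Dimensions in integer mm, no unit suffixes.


cube([94, 94, 1482]);
translate([1714, 0, 0]) cube([94, 94, 1482]);
translate([94, 0, 265]) cube([1620, 94, 77]);
translate([94, 0, 1226]) cube([1620, 94, 77]);
translate([131, 94, 77]) cube([76, 23, 1404]);
translate([244, 94, 77]) cube([76, 23, 1404]);
translate([357, 94, 77]) cube([76, 23, 1404]);
translate([470, 94, 77]) cube([76, 23, 1404]);
translate([583, 94, 77]) cube([76, 23, 1404]);
translate([696, 94, 77]) cube([76, 23, 1404]);
translate([809, 94, 77]) cube([76, 23, 1404]);
translate([922, 94, 77]) cube([76, 23, 1404]);
translate([1035, 94, 77]) cube([76, 23, 1404]);
translate([1148, 94, 77]) cube([76, 23, 1404]);
translate([1261, 94, 77]) cube([76, 23, 1404]);
translate([1374, 94, 77]) cube([76, 23, 1404]);
translate([1487, 94, 77]) cube([76, 23, 1404]);
translate([1600, 94, 77]) cube([76, 23, 1404]);


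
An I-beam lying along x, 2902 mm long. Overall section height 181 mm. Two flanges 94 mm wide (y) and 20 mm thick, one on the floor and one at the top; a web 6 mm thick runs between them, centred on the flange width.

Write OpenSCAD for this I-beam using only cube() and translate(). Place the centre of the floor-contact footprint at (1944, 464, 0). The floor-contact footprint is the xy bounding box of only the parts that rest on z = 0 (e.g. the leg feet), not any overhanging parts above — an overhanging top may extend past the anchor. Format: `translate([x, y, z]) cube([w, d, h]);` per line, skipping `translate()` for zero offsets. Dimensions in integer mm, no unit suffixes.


translate([493, 417, 0]) cube([2902, 94, 20]);
translate([493, 461, 20]) cube([2902, 6, 141]);
translate([493, 417, 161]) cube([2902, 94, 20]);


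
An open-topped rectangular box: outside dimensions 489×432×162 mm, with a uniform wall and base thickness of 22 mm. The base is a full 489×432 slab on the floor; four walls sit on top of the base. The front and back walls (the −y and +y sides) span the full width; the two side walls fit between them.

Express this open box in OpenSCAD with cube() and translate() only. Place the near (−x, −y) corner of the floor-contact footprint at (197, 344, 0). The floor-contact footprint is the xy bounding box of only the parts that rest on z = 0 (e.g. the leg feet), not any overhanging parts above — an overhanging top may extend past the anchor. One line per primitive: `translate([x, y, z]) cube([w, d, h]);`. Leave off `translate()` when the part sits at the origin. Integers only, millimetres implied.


translate([197, 344, 0]) cube([489, 432, 22]);
translate([197, 344, 22]) cube([489, 22, 140]);
translate([197, 754, 22]) cube([489, 22, 140]);
translate([197, 366, 22]) cube([22, 388, 140]);
translate([664, 366, 22]) cube([22, 388, 140]);


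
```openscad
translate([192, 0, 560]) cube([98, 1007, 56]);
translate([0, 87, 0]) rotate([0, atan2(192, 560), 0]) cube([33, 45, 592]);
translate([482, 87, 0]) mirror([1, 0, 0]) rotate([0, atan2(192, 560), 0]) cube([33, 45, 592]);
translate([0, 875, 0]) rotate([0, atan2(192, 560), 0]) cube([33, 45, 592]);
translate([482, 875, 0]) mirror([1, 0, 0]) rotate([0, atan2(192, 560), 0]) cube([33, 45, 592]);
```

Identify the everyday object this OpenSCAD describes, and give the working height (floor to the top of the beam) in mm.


A sawhorse. The overall height is 616 mm.

A beam across two mirrored pairs of raked legs — a sawhorse. The beam's underside is at z = 560 (matching the legs' vertical rise in atan2(192, 560)) and the beam is 56 mm tall, so its top is at 560 + 56 = 616 mm. The raked legs top out at the beam's underside, so that is the highest point.


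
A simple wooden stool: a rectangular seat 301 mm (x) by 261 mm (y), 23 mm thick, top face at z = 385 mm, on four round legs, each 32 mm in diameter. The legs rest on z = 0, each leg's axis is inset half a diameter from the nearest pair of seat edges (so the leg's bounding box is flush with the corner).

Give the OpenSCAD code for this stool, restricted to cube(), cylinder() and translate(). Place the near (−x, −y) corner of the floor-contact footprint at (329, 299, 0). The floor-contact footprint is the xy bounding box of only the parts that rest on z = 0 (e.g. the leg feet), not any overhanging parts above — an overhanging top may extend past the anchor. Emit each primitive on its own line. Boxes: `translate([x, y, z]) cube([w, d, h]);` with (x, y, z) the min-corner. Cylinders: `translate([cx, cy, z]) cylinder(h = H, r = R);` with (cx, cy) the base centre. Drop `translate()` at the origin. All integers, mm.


translate([329, 299, 362]) cube([301, 261, 23]);
translate([345, 315, 0]) cylinder(h = 362, r = 16);
translate([614, 315, 0]) cylinder(h = 362, r = 16);
translate([345, 544, 0]) cylinder(h = 362, r = 16);
translate([614, 544, 0]) cylinder(h = 362, r = 16);


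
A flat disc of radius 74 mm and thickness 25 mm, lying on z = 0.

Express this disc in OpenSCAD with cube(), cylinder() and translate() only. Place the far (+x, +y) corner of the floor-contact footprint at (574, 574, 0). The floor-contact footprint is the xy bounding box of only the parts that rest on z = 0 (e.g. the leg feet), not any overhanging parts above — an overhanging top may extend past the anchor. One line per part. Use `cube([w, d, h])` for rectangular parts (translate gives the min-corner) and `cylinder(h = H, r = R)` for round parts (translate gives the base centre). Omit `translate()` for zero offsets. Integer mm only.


translate([500, 500, 0]) cylinder(h = 25, r = 74);


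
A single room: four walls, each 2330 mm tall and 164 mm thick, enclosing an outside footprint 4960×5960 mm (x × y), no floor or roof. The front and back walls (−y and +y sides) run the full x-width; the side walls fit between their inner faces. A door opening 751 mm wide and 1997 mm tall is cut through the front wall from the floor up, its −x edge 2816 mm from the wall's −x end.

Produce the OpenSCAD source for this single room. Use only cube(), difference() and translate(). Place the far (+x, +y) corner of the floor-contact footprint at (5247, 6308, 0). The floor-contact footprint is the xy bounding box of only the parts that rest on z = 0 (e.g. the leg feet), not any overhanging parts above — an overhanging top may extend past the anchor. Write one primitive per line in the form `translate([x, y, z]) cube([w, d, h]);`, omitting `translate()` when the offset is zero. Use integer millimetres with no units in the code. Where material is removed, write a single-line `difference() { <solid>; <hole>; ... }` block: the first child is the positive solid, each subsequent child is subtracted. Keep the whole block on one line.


difference() { translate([287, 348, 0]) cube([4960, 164, 2330]); translate([3103, 348, 0]) cube([751, 164, 1997]); }
translate([287, 6144, 0]) cube([4960, 164, 2330]);
translate([287, 512, 0]) cube([164, 5632, 2330]);
translate([5083, 512, 0]) cube([164, 5632, 2330]);


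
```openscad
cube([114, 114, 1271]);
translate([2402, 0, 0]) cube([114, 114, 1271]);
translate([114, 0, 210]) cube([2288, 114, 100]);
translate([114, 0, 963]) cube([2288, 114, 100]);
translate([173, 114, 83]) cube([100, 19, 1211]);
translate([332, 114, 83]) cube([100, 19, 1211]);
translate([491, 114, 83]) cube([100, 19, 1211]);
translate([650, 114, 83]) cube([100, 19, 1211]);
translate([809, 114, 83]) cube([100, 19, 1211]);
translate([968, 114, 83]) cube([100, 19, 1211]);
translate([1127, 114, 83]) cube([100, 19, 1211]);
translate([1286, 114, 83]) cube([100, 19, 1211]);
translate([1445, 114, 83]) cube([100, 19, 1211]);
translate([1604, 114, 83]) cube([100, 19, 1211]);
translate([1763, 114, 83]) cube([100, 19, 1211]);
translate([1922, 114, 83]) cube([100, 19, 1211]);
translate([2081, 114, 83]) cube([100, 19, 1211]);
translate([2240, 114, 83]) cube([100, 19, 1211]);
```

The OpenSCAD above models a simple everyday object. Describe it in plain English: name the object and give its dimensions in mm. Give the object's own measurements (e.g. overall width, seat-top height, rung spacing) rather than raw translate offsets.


A fence section. Two 114×114 mm posts, 1271 mm tall, stand on the floor with a clear span of 2288 mm between their inner faces. Two horizontal rails of 114×100 mm section span the gap between the posts with their undersides at z = 210 mm and z = 963 mm, flush with the posts' −y face. 14 pickets, each 100 mm wide, 19 mm thick and 1211 mm tall, are fixed to the +y face of the rails with their bottoms at z = 83 mm, spaced across the span with a 59 mm gap after the −x post and between neighbouring pickets, with 62 mm left before the +x post.


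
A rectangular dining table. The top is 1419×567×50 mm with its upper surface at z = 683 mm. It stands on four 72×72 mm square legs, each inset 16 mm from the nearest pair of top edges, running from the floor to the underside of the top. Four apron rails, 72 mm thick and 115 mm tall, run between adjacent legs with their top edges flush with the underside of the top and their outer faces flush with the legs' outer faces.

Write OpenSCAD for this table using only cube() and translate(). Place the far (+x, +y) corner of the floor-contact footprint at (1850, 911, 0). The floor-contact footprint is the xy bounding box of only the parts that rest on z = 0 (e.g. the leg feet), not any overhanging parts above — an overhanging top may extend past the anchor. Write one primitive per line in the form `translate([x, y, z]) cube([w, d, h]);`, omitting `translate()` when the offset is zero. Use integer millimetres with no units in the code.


translate([447, 360, 633]) cube([1419, 567, 50]);
translate([463, 376, 0]) cube([72, 72, 633]);
translate([1778, 376, 0]) cube([72, 72, 633]);
translate([463, 839, 0]) cube([72, 72, 633]);
translate([1778, 839, 0]) cube([72, 72, 633]);
translate([535, 376, 518]) cube([1243, 72, 115]);
translate([535, 839, 518]) cube([1243, 72, 115]);
translate([463, 448, 518]) cube([72, 391, 115]);
translate([1778, 448, 518]) cube([72, 391, 115]);


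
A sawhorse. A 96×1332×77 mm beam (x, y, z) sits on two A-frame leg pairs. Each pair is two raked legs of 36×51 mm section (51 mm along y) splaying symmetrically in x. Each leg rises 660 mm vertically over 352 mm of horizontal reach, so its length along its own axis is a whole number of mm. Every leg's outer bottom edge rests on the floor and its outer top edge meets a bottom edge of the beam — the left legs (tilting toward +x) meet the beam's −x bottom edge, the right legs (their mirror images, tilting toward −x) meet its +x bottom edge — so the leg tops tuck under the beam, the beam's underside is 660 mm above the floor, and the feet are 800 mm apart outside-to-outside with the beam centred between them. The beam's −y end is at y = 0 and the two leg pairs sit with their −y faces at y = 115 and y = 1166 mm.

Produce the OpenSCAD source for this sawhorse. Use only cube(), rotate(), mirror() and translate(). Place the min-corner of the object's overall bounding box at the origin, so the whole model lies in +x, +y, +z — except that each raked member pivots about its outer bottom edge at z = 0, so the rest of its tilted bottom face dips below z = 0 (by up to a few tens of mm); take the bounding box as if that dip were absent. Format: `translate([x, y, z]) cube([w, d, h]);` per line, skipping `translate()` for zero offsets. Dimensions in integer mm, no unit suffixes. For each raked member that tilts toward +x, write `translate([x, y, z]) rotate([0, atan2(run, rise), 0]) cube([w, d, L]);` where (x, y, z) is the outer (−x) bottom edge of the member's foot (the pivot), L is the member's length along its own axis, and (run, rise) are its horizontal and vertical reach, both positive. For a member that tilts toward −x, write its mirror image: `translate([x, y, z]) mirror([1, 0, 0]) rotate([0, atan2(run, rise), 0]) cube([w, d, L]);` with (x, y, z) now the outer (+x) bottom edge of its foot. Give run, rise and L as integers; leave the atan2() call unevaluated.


translate([352, 0, 660]) cube([96, 1332, 77]);
translate([0, 115, 0]) rotate([0, atan2(352, 660), 0]) cube([36, 51, 748]);
translate([800, 115, 0]) mirror([1, 0, 0]) rotate([0, atan2(352, 660), 0]) cube([36, 51, 748]);
translate([0, 1166, 0]) rotate([0, atan2(352, 660), 0]) cube([36, 51, 748]);
translate([800, 1166, 0]) mirror([1, 0, 0]) rotate([0, atan2(352, 660), 0]) cube([36, 51, 748]);
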